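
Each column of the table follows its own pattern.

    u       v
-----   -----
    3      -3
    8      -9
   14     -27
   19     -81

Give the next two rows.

Column u goes 3, 8, 14, 19 → 25 → 30 (alternating steps +5, +6, +5, +6, …).
Column v — ×3 each step: -3, -9, -27, -81 → -243 → -729.
So the next two rows are 25  -243 and 30  -729.

25  -243; 30  -729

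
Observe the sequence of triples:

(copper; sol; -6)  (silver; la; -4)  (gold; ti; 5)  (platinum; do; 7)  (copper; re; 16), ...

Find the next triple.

(silver; mi; 18)

Metal: repeats copper → silver → gold → platinum, so copper, silver, gold, platinum, copper → silver.
Note goes sol, la, ti, do, re → mi (runs through the solfège scale do→ti).
Third slot — alternating steps +2, +9, +2, +9, …: -6, -4, 5, 7, 16 → 18.
Combining the parts gives (silver; mi; 18).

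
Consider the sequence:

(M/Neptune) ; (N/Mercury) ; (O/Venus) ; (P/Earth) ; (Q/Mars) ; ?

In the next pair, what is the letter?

Letter goes M, N, O, P, Q → R (letters move forward 1 place in the alphabet).

R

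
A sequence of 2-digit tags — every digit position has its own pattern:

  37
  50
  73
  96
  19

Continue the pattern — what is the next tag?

32

First digit: +2 each step, mod 10; 3, 5, 7, 9, 1 → 3.
For the second digit, +3 each step, mod 10: 7, 0, 3, 6, 9 → 2.
So the next tag is 32.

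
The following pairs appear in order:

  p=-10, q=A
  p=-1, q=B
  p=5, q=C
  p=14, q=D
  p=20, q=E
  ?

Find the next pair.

P — alternating steps +9, +6, +9, +6, …: -10, -1, 5, 14, 20 → 29.
Q — letters move forward 1 place in the alphabet: A, B, C, D, E → F.
Putting it together: p=29, q=F.

p=29, q=F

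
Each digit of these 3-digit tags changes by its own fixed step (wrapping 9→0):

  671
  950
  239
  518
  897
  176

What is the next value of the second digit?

Second digit — −2 each step, mod 10: 7, 5, 3, 1, 9, 7 → 5.

5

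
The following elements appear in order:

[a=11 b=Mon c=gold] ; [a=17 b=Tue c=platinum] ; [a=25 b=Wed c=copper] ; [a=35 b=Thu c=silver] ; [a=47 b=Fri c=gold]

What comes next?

A: differences are 6, 8, 10, … (increasing by 2 each time); 11, 17, 25, 35, 47 → 61.
B — runs through the weekdays Mon→Sun: Mon, Tue, Wed, Thu, Fri → Sat.
C: repeats gold → platinum → copper → silver; gold, platinum, copper, silver, gold → platinum.
So the next element is [a=61 b=Sat c=platinum].

[a=61 b=Sat c=platinum]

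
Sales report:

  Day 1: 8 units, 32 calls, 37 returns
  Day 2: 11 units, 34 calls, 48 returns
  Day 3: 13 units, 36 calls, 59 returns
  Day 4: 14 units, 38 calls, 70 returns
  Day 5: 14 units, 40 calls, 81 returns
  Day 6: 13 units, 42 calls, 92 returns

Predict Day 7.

Units — differences are 3, 2, 1, … (decreasing by 1 each time): 8, 11, 13, 14, 14, 13 → 11.
Calls: 32, 34, 36, 38, 40, 42 → 44 (+2 each step).
Returns: +11 each step, so 37, 48, 59, 70, 81, 92 → 103.
Combining the parts gives 11 units, 44 calls, 103 returns.

11 units, 44 calls, 103 returns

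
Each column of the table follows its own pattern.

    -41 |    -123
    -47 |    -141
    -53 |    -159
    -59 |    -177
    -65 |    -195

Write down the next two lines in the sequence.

-71  -213; -77  -231

First component goes -41, -47, -53, -59, -65 → -71 → -77 (−6 each step).
Second component: always 3 × the first component; -123, -141, -159, -177, -195 → -213 → -231.
So the next two lines are -71  -213 and -77  -231.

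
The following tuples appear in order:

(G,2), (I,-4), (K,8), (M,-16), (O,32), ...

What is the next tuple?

Letter: G, I, K, M, O → Q (letters move forward 2 places in the alphabet).
Second entry goes 2, -4, 8, -16, 32 → -64 (×(-2) each step).
Combining the parts gives (Q,-64).

(Q,-64)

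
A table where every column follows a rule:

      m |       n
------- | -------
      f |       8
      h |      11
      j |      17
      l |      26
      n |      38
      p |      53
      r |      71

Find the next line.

t  92

Column m: letters move forward 2 places in the alphabet, so f, h, j, l, n, p, r → t.
Column n: differences are 3, 6, 9, … (increasing by 3 each time), so 8, 11, 17, 26, 38, 53, 71 → 92.
So the next line is t  92.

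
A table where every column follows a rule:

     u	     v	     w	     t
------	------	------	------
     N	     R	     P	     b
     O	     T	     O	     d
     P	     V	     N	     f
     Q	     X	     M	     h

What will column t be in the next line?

Column t: letters move forward 2 places in the alphabet, so b, d, f, h → j.

j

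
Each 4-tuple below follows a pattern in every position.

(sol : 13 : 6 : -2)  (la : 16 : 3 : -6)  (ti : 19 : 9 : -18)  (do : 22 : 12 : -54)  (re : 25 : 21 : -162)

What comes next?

Note: sol, la, ti, do, re → mi (runs through the solfège scale do→ti).
For the second slot, +3 each step: 13, 16, 19, 22, 25 → 28.
Third slot: 6, 3, 9, 12, 21 → 33 (each term is the sum of the two before it).
For the fourth slot, ×3 each step: -2, -6, -18, -54, -162 → -486.
Combining the parts gives (mi : 28 : 33 : -486).

(mi : 28 : 33 : -486)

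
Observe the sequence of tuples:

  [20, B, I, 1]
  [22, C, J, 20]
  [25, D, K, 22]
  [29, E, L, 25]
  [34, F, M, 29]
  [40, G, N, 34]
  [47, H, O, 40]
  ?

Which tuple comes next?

[55, I, P, 47]

First slot: differences are 2, 3, 4, … (increasing by 1 each time), so 20, 22, 25, 29, 34, 40, 47 → 55.
First letter: letters move forward 1 place in the alphabet; B, C, D, E, F, G, H → I.
For the second letter, letters move forward 1 place in the alphabet: I, J, K, L, M, N, O → P.
Fourth slot goes 1, 20, 22, 25, 29, 34, 40 → 47 (always the previous value of the first slot).
So the next tuple is [55, I, P, 47].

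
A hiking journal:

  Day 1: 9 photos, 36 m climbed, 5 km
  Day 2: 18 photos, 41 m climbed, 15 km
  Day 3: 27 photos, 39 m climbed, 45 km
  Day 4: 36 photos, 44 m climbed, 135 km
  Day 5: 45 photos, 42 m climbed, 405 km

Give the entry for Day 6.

54 photos, 47 m climbed, 1215 km

Photos: +9 each step; 9, 18, 27, 36, 45 → 54.
M climbed: alternating steps +5, −2, +5, −2, …, so 36, 41, 39, 44, 42 → 47.
Km goes 5, 15, 45, 135, 405 → 1215 (×3 each step).
So the next row is 54 photos, 47 m climbed, 1215 km.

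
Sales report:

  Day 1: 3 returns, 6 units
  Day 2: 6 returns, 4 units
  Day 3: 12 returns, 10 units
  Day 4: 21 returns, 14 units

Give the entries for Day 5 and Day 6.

33 returns, 24 units; 48 returns, 38 units

Returns goes 3, 6, 12, 21 → 33 → 48 (differences are 3, 6, 9, … (increasing by 3 each time)).
Units — each term is the sum of the two before it: 6, 4, 10, 14 → 24 → 38.
Putting the parts together: 33 returns, 24 units and then 48 returns, 38 units.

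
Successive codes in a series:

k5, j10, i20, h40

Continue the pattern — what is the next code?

For the letter, letters move back 1 place in the alphabet: k, j, i, h → g.
Second component: ×2 each step, so 5, 10, 20, 40 → 80.
So the next code is g80.

g80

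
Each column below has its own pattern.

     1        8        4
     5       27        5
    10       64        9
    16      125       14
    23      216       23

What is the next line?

31  343  37

First component — differences are 4, 5, 6, … (increasing by 1 each time): 1, 5, 10, 16, 23 → 31.
Second component: perfect cubes: 2³, 3³, 4³, …; 8, 27, 64, 125, 216 → 343.
Third component — each term is the sum of the two before it: 4, 5, 9, 14, 23 → 37.
So the next line is 31  343  37.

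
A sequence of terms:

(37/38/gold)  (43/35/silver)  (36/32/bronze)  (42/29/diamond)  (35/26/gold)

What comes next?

(41/23/silver)

First entry goes 37, 43, 36, 42, 35 → 41 (alternating steps +6, −7, +6, −7, …).
Second entry — −3 each step: 38, 35, 32, 29, 26 → 23.
Rank: repeats gold → silver → bronze → diamond, so gold, silver, bronze, diamond, gold → silver.
So the next term is (41/23/silver).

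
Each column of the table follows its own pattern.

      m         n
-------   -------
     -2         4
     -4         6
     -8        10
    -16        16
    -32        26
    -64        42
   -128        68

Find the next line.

-256  110

Column m — ×2 each step: -2, -4, -8, -16, -32, -64, -128 → -256.
Column n goes 4, 6, 10, 16, 26, 42, 68 → 110 (each term is the sum of the two before it).
Putting it together: -256  110.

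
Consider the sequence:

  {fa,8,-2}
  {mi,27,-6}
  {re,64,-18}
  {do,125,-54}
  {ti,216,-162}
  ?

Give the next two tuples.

Note goes fa, mi, re, do, ti → la → sol (runs backward through the solfège scale do→ti).
Second slot: perfect cubes: 2³, 3³, 4³, …, so 8, 27, 64, 125, 216 → 343 → 512.
Third slot: ×3 each step, so -2, -6, -18, -54, -162 → -486 → -1458.
Putting the parts together: {la,343,-486} and then {sol,512,-1458}.

{la,343,-486}, {sol,512,-1458}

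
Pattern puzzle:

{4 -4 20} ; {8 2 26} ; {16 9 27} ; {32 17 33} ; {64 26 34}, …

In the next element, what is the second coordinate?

Second coordinate: differences are 6, 7, 8, … (increasing by 1 each time); -4, 2, 9, 17, 26 → 36.

36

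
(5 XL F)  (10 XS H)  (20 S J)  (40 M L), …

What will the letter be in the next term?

Letter: letters move forward 2 places in the alphabet, so F, H, J, L → N.

N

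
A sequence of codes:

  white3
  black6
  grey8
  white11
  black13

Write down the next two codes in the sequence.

For the shade, repeats white → black → grey: white, black, grey, white, black → grey → white.
Second component — alternating steps +3, +2, +3, +2, …: 3, 6, 8, 11, 13 → 16 → 18.
So the next two codes are grey16 and white18.

grey16 then white18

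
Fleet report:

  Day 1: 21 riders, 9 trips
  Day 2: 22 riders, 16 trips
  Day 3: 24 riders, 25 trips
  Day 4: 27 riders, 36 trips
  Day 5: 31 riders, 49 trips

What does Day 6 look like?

36 riders, 64 trips

Riders: differences are 1, 2, 3, … (increasing by 1 each time); 21, 22, 24, 27, 31 → 36.
Trips: 9, 16, 25, 36, 49 → 64 (perfect squares: 3², 4², 5², …).
Putting it together: 36 riders, 64 trips.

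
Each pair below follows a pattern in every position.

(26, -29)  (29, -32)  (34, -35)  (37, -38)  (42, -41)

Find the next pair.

(45, -44)

First slot goes 26, 29, 34, 37, 42 → 45 (alternating steps +3, +5, +3, +5, …).
For the second slot, −3 each step: -29, -32, -35, -38, -41 → -44.
Combining the parts gives (45, -44).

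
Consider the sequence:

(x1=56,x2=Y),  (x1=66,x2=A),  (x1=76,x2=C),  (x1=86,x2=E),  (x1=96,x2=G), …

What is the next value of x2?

X2 goes Y, A, C, E, G → I (letters move forward 2 places in the alphabet, wrapping Z→A).

I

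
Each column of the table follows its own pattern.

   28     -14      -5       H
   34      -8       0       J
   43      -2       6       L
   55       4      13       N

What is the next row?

First component: 28, 34, 43, 55 → 70 (differences are 6, 9, 12, … (increasing by 3 each time)).
Second component — +6 each step: -14, -8, -2, 4 → 10.
Third component — differences are 5, 6, 7, … (increasing by 1 each time): -5, 0, 6, 13 → 21.
Letter: letters move forward 2 places in the alphabet, so H, J, L, N → P.
So the next row is 70  10  21  P.

70  10  21  P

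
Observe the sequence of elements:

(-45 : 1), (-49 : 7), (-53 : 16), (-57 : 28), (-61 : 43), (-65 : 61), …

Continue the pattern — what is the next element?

(-69 : 82)

First component — −4 each step: -45, -49, -53, -57, -61, -65 → -69.
For the second component, differences are 6, 9, 12, … (increasing by 3 each time): 1, 7, 16, 28, 43, 61 → 82.
Combining the parts gives (-69 : 82).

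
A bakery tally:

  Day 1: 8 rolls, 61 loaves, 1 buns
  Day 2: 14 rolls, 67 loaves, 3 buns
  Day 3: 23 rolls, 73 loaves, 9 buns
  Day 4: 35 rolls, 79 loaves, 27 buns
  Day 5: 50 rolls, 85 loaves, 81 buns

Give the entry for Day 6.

68 rolls, 91 loaves, 243 buns

Rolls: differences are 6, 9, 12, … (increasing by 3 each time); 8, 14, 23, 35, 50 → 68.
Loaves: 61, 67, 73, 79, 85 → 91 (+6 each step).
For the buns, ×3 each step: 1, 3, 9, 27, 81 → 243.
Combining the parts gives 68 rolls, 91 loaves, 243 buns.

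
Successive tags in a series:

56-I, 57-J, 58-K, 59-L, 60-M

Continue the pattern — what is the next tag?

First component — +1 each step: 56, 57, 58, 59, 60 → 61.
Letter — letters move forward 1 place in the alphabet: I, J, K, L, M → N.
Putting it together: 61-N.

61-N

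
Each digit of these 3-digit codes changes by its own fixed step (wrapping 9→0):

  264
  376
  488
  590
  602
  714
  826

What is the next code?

938

First digit: +1 each step, mod 10, so 2, 3, 4, 5, 6, 7, 8 → 9.
Second digit: +1 each step, mod 10; 6, 7, 8, 9, 0, 1, 2 → 3.
Third digit: +2 each step, mod 10, so 4, 6, 8, 0, 2, 4, 6 → 8.
Combining the parts gives 938.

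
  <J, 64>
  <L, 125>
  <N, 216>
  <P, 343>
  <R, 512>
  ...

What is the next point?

Letter: J, L, N, P, R → T (letters move forward 2 places in the alphabet).
Second part goes 64, 125, 216, 343, 512 → 729 (perfect cubes: 4³, 5³, 6³, …).
Combining the parts gives <T, 729>.

<T, 729>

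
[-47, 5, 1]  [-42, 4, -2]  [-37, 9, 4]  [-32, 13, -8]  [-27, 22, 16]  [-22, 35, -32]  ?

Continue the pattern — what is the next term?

[-17, 57, 64]

First component: +5 each step; -47, -42, -37, -32, -27, -22 → -17.
Second component: 5, 4, 9, 13, 22, 35 → 57 (each term is the sum of the two before it).
Third component — ×(-2) each step: 1, -2, 4, -8, 16, -32 → 64.
So the next term is [-17, 57, 64].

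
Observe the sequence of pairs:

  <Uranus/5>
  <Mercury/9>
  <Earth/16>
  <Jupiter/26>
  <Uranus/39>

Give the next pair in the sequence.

<Mercury/55>

Planet: repeats Uranus → Mercury → Earth → Jupiter; Uranus, Mercury, Earth, Jupiter, Uranus → Mercury.
Second part — differences are 4, 7, 10, … (increasing by 3 each time): 5, 9, 16, 26, 39 → 55.
So the next pair is <Mercury/55>.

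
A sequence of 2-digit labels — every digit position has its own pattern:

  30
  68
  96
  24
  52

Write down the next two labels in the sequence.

80 then 18

First digit — +3 each step, mod 10: 3, 6, 9, 2, 5 → 8 → 1.
For the second digit, −2 each step, mod 10: 0, 8, 6, 4, 2 → 0 → 8.
So the next two labels are 80 and 18.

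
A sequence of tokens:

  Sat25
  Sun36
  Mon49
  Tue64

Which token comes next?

Day: Sat, Sun, Mon, Tue → Wed (runs through the weekdays Mon→Sun).
Second component: perfect squares: 5², 6², 7², …, so 25, 36, 49, 64 → 81.
Combining the parts gives Wed81.

Wed81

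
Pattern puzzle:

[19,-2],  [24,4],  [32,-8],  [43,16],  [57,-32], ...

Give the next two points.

First value — differences are 5, 8, 11, … (increasing by 3 each time): 19, 24, 32, 43, 57 → 74 → 94.
Second value goes -2, 4, -8, 16, -32 → 64 → -128 (×(-2) each step).
Putting the parts together: [74,64] and then [94,-128].

[74,64], [94,-128]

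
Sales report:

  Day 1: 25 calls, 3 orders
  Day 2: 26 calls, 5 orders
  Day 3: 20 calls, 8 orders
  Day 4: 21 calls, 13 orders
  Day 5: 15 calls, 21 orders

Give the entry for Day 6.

For the calls, alternating steps +1, −6, +1, −6, …: 25, 26, 20, 21, 15 → 16.
Orders: each term is the sum of the two before it; 3, 5, 8, 13, 21 → 34.
So the next row is 16 calls, 34 orders.

16 calls, 34 orders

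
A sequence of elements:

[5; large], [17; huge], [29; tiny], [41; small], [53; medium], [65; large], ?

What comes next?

[77; huge]

First value — +12 each step: 5, 17, 29, 41, 53, 65 → 77.
Size: large, huge, tiny, small, medium, large → huge (repeats large → huge → tiny → small → medium).
Putting it together: [77; huge].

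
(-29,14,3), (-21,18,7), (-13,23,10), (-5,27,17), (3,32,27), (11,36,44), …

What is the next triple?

(19,41,71)

For the first coordinate, +8 each step: -29, -21, -13, -5, 3, 11 → 19.
Second coordinate: alternating steps +4, +5, +4, +5, …, so 14, 18, 23, 27, 32, 36 → 41.
Third coordinate: each term is the sum of the two before it; 3, 7, 10, 17, 27, 44 → 71.
So the next triple is (19,41,71).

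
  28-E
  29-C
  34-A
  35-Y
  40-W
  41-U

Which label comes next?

46-S

First component: alternating steps +1, +5, +1, +5, …, so 28, 29, 34, 35, 40, 41 → 46.
Letter: letters move back 2 places in the alphabet, wrapping A→Z; E, C, A, Y, W, U → S.
So the next label is 46-S.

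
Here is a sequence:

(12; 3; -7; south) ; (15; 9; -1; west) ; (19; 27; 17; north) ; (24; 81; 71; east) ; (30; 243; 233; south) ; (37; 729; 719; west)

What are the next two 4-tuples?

First value — differences are 3, 4, 5, … (increasing by 1 each time): 12, 15, 19, 24, 30, 37 → 45 → 54.
For the second value, ×3 each step: 3, 9, 27, 81, 243, 729 → 2187 → 6561.
Third value: always 10 less than the second value; -7, -1, 17, 71, 233, 719 → 2177 → 6551.
Direction — repeats south → west → north → east: south, west, north, east, south, west → north → east.
Putting the parts together: (45; 2187; 2177; north) and then (54; 6561; 6551; east).

(45; 2187; 2177; north), (54; 6561; 6551; east)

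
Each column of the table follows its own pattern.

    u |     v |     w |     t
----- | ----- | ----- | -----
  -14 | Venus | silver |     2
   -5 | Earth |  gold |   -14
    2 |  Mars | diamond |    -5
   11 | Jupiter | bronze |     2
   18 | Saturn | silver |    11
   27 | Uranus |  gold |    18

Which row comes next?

Column u goes -14, -5, 2, 11, 18, 27 → 34 (alternating steps +9, +7, +9, +7, …).
Column v goes Venus, Earth, Mars, Jupiter, Saturn, Uranus → Neptune (runs through the planets Mercury→Neptune).
Column w: repeats silver → gold → diamond → bronze; silver, gold, diamond, bronze, silver, gold → diamond.
Column t — always the previous value of the column u: 2, -14, -5, 2, 11, 18 → 27.
Combining the parts gives 34  Neptune  diamond  27.

34  Neptune  diamond  27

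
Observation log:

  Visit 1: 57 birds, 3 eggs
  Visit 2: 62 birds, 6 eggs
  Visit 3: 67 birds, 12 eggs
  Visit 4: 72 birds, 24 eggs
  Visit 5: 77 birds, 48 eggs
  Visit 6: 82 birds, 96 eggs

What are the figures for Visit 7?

87 birds, 192 eggs

Birds — +5 each step: 57, 62, 67, 72, 77, 82 → 87.
Eggs: ×2 each step, so 3, 6, 12, 24, 48, 96 → 192.
So the next line is 87 birds, 192 eggs.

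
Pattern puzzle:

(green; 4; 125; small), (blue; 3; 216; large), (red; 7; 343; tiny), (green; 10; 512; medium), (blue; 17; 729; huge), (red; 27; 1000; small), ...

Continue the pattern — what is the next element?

Colour: repeats green → blue → red, so green, blue, red, green, blue, red → green.
Second coordinate: each term is the sum of the two before it; 4, 3, 7, 10, 17, 27 → 44.
Third coordinate goes 125, 216, 343, 512, 729, 1000 → 1331 (perfect cubes: 5³, 6³, 7³, …).
Size goes small, large, tiny, medium, huge, small → large (repeats small → large → tiny → medium → huge).
Putting it together: (green; 44; 1331; large).

(green; 44; 1331; large)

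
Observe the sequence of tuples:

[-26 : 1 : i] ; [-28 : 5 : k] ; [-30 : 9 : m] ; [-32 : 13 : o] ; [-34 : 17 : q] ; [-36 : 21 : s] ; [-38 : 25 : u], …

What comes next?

First component: −2 each step, so -26, -28, -30, -32, -34, -36, -38 → -40.
Second component: 1, 5, 9, 13, 17, 21, 25 → 29 (+4 each step).
Letter goes i, k, m, o, q, s, u → w (letters move forward 2 places in the alphabet).
Combining the parts gives [-40 : 29 : w].

[-40 : 29 : w]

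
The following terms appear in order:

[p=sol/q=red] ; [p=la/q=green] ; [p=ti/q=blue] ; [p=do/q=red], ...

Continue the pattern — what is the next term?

P — runs through the solfège scale do→ti: sol, la, ti, do → re.
Q: repeats red → green → blue, so red, green, blue, red → green.
Combining the parts gives [p=re/q=green].

[p=re/q=green]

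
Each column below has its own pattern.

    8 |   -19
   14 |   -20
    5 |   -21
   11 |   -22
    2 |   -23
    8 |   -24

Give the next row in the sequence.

-1  -25

First component: alternating steps +6, −9, +6, −9, …, so 8, 14, 5, 11, 2, 8 → -1.
Second component goes -19, -20, -21, -22, -23, -24 → -25 (−1 each step).
Putting it together: -1  -25.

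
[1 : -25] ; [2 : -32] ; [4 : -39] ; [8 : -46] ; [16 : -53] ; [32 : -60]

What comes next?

First component: 1, 2, 4, 8, 16, 32 → 64 (×2 each step).
Second component: -25, -32, -39, -46, -53, -60 → -67 (−7 each step).
Putting it together: [64 : -67].

[64 : -67]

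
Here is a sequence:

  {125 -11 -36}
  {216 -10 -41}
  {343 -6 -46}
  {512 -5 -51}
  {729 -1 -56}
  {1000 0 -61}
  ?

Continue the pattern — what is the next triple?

First value: perfect cubes: 5³, 6³, 7³, …, so 125, 216, 343, 512, 729, 1000 → 1331.
Second value: alternating steps +1, +4, +1, +4, …, so -11, -10, -6, -5, -1, 0 → 4.
Third value: -36, -41, -46, -51, -56, -61 → -66 (−5 each step).
Putting it together: {1331 4 -66}.

{1331 4 -66}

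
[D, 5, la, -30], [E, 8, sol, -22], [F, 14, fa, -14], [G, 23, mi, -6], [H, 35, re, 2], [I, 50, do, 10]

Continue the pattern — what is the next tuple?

[J, 68, ti, 18]

For the letter, letters move forward 1 place in the alphabet: D, E, F, G, H, I → J.
Second part goes 5, 8, 14, 23, 35, 50 → 68 (differences are 3, 6, 9, … (increasing by 3 each time)).
Note: la, sol, fa, mi, re, do → ti (runs backward through the solfège scale do→ti).
For the fourth part, +8 each step: -30, -22, -14, -6, 2, 10 → 18.
So the next tuple is [J, 68, ti, 18].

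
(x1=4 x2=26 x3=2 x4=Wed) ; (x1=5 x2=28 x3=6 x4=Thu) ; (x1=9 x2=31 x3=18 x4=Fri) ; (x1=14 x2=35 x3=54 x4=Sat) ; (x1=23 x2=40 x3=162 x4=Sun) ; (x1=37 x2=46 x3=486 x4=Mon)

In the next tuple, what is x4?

Tue

X4 goes Wed, Thu, Fri, Sat, Sun, Mon → Tue (runs through the weekdays Mon→Sun).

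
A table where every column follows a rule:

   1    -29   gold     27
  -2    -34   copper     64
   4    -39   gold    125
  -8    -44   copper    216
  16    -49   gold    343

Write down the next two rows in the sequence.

-32  -54  copper  512; 64  -59  gold  729

First component: ×(-2) each step, so 1, -2, 4, -8, 16 → -32 → 64.
For the second component, −5 each step: -29, -34, -39, -44, -49 → -54 → -59.
Metal goes gold, copper, gold, copper, gold → copper → gold (alternates gold ↔ copper).
Fourth component goes 27, 64, 125, 216, 343 → 512 → 729 (perfect cubes: 3³, 4³, 5³, …).
So the next two rows are -32  -54  copper  512 and 64  -59  gold  729.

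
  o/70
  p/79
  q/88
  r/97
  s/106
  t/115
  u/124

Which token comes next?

v/133

Letter: o, p, q, r, s, t, u → v (letters move forward 1 place in the alphabet).
Second component — +9 each step: 70, 79, 88, 97, 106, 115, 124 → 133.
So the next token is v/133.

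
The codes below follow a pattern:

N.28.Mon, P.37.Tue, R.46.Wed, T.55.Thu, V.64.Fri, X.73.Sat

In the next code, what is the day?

Sun

Letter: N, P, R, T, V, X → Z (letters move forward 2 places in the alphabet).
Second component: +9 each step, so 28, 37, 46, 55, 64, 73 → 82.
For the day, runs through the weekdays Mon→Sun: Mon, Tue, Wed, Thu, Fri, Sat → Sun.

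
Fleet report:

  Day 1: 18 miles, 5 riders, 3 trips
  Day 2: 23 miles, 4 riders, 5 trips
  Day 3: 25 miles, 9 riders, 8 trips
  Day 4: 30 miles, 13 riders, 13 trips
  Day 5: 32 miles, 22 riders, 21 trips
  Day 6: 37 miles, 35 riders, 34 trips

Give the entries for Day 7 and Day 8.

Miles goes 18, 23, 25, 30, 32, 37 → 39 → 44 (alternating steps +5, +2, +5, +2, …).
Riders: each term is the sum of the two before it; 5, 4, 9, 13, 22, 35 → 57 → 92.
Trips: 3, 5, 8, 13, 21, 34 → 55 → 89 (each term is the sum of the two before it).
Putting the parts together: 39 miles, 57 riders, 55 trips and then 44 miles, 92 riders, 89 trips.

39 miles, 57 riders, 55 trips; 44 miles, 92 riders, 89 trips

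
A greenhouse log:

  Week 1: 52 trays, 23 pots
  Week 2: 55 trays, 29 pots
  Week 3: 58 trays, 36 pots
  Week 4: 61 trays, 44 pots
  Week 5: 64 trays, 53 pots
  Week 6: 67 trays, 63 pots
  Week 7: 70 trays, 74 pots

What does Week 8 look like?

Trays goes 52, 55, 58, 61, 64, 67, 70 → 73 (+3 each step).
Pots goes 23, 29, 36, 44, 53, 63, 74 → 86 (differences are 6, 7, 8, … (increasing by 1 each time)).
Putting it together: 73 trays, 86 pots.

73 trays, 86 pots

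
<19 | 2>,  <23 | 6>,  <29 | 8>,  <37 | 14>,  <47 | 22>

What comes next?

First part: 19, 23, 29, 37, 47 → 59 (differences are 4, 6, 8, … (increasing by 2 each time)).
Second part: each term is the sum of the two before it, so 2, 6, 8, 14, 22 → 36.
So the next element is <59 | 36>.

<59 | 36>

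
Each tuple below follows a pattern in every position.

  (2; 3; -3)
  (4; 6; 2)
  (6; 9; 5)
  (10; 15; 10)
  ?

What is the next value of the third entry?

For the third entry, alternating steps +5, +3, +5, +3, …: -3, 2, 5, 10 → 13.

13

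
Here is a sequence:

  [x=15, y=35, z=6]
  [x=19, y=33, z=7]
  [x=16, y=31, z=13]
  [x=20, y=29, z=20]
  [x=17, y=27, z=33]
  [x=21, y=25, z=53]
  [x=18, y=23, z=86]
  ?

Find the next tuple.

X: 15, 19, 16, 20, 17, 21, 18 → 22 (alternating steps +4, −3, +4, −3, …).
Y: −2 each step; 35, 33, 31, 29, 27, 25, 23 → 21.
Z: each term is the sum of the two before it; 6, 7, 13, 20, 33, 53, 86 → 139.
So the next tuple is [x=22, y=21, z=139].

[x=22, y=21, z=139]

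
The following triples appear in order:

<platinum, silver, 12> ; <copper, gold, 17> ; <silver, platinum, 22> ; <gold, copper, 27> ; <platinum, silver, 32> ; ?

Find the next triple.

<copper, gold, 37>

First metal: platinum, copper, silver, gold, platinum → copper (repeats platinum → copper → silver → gold).
For the second metal, repeats silver → gold → platinum → copper: silver, gold, platinum, copper, silver → gold.
Third entry goes 12, 17, 22, 27, 32 → 37 (+5 each step).
Combining the parts gives <copper, gold, 37>.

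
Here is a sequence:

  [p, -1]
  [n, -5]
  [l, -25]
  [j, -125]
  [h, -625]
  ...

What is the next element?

[f, -3125]

Letter: letters move back 2 places in the alphabet; p, n, l, j, h → f.
For the second component, ×5 each step: -1, -5, -25, -125, -625 → -3125.
Putting it together: [f, -3125].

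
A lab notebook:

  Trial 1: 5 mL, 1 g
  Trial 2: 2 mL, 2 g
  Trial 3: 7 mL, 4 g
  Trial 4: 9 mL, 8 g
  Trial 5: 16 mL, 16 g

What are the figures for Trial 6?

ML: 5, 2, 7, 9, 16 → 25 (each term is the sum of the two before it).
G goes 1, 2, 4, 8, 16 → 32 (×2 each step).
Putting it together: 25 mL, 32 g.

25 mL, 32 g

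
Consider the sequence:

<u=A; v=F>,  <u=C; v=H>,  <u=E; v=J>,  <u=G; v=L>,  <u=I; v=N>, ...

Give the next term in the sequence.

U: letters move forward 2 places in the alphabet; A, C, E, G, I → K.
V: letters move forward 2 places in the alphabet, so F, H, J, L, N → P.
So the next term is <u=K; v=P>.

<u=K; v=P>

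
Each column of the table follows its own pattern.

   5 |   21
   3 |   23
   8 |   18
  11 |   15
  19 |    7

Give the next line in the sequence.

30  -4

For the first component, each term is the sum of the two before it: 5, 3, 8, 11, 19 → 30.
Second component goes 21, 23, 18, 15, 7 → -4 (together with the first component always sums to 26).
So the next line is 30  -4.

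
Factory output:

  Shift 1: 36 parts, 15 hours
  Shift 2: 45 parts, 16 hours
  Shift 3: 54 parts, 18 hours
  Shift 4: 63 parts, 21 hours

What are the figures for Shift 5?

72 parts, 25 hours

Parts goes 36, 45, 54, 63 → 72 (+9 each step).
Hours: 15, 16, 18, 21 → 25 (differences are 1, 2, 3, … (increasing by 1 each time)).
Putting it together: 72 parts, 25 hours.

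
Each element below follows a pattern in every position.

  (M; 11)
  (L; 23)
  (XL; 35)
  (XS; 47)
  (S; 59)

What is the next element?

Size goes M, L, XL, XS, S → M (runs through clothing sizes XS→XL).
Second part: +12 each step, so 11, 23, 35, 47, 59 → 71.
Putting it together: (M; 71).

(M; 71)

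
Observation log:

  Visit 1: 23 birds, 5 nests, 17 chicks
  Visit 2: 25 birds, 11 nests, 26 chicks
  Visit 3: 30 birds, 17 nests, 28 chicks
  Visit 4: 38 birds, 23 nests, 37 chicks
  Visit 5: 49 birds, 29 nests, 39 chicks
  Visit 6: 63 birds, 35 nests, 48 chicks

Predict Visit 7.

For the birds, differences are 2, 5, 8, … (increasing by 3 each time): 23, 25, 30, 38, 49, 63 → 80.
Nests: +6 each step, so 5, 11, 17, 23, 29, 35 → 41.
Chicks: 17, 26, 28, 37, 39, 48 → 50 (alternating steps +9, +2, +9, +2, …).
Combining the parts gives 80 birds, 41 nests, 50 chicks.

80 birds, 41 nests, 50 chicks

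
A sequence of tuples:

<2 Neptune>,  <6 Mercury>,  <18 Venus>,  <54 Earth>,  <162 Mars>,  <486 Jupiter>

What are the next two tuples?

<1458 Saturn>, <4374 Uranus>

First value — ×3 each step: 2, 6, 18, 54, 162, 486 → 1458 → 4374.
Planet: runs through the planets Mercury→Neptune, so Neptune, Mercury, Venus, Earth, Mars, Jupiter → Saturn → Uranus.
So the next two tuples are <1458 Saturn> and <4374 Uranus>.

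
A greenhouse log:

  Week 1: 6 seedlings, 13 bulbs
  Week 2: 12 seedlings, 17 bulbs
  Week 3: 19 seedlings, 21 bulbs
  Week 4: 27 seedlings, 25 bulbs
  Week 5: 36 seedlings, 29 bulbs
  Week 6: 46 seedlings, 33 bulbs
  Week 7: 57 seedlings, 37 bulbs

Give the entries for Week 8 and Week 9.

69 seedlings, 41 bulbs; 82 seedlings, 45 bulbs

Seedlings — differences are 6, 7, 8, … (increasing by 1 each time): 6, 12, 19, 27, 36, 46, 57 → 69 → 82.
Bulbs: 13, 17, 21, 25, 29, 33, 37 → 41 → 45 (+4 each step).
Putting the parts together: 69 seedlings, 41 bulbs and then 82 seedlings, 45 bulbs.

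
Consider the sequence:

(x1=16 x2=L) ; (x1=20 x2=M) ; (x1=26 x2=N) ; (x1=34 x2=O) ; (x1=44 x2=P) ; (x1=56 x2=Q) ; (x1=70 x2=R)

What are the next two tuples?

(x1=86 x2=S), (x1=104 x2=T)

X1: 16, 20, 26, 34, 44, 56, 70 → 86 → 104 (differences are 4, 6, 8, … (increasing by 2 each time)).
X2: letters move forward 1 place in the alphabet; L, M, N, O, P, Q, R → S → T.
Putting the parts together: (x1=86 x2=S) and then (x1=104 x2=T).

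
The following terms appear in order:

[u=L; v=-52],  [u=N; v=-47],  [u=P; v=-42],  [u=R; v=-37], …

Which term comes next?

U — letters move forward 2 places in the alphabet: L, N, P, R → T.
V — +5 each step: -52, -47, -42, -37 → -32.
So the next term is [u=T; v=-32].

[u=T; v=-32]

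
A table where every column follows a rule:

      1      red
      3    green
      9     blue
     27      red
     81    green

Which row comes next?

First component: ×3 each step, so 1, 3, 9, 27, 81 → 243.
Colour goes red, green, blue, red, green → blue (repeats red → green → blue).
Combining the parts gives 243  blue.

243  blue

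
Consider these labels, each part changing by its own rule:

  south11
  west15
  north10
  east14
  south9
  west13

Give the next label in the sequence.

Direction goes south, west, north, east, south, west → north (repeats south → west → north → east).
Second component — alternating steps +4, −5, +4, −5, …: 11, 15, 10, 14, 9, 13 → 8.
Combining the parts gives north8.

north8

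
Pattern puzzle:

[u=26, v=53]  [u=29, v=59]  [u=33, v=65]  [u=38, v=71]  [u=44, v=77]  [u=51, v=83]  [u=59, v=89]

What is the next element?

[u=68, v=95]

U: 26, 29, 33, 38, 44, 51, 59 → 68 (differences are 3, 4, 5, … (increasing by 1 each time)).
V: +6 each step; 53, 59, 65, 71, 77, 83, 89 → 95.
Combining the parts gives [u=68, v=95].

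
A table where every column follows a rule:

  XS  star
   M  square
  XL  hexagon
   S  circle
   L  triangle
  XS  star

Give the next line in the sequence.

M  square

Size: repeats XS → M → XL → S → L; XS, M, XL, S, L, XS → M.
Shape — repeats star → square → hexagon → circle → triangle: star, square, hexagon, circle, triangle, star → square.
Combining the parts gives M  square.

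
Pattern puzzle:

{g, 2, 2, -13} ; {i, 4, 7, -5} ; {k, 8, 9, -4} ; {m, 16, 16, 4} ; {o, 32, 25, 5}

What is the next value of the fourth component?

Fourth component — alternating steps +8, +1, +8, +1, …: -13, -5, -4, 4, 5 → 13.

13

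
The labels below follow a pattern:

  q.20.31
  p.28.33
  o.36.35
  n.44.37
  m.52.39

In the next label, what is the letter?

For the letter, letters move back 1 place in the alphabet: q, p, o, n, m → l.

l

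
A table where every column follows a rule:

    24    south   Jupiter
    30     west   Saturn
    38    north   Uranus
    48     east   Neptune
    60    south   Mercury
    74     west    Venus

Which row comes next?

First component: differences are 6, 8, 10, … (increasing by 2 each time); 24, 30, 38, 48, 60, 74 → 90.
Direction: repeats south → west → north → east; south, west, north, east, south, west → north.
Planet goes Jupiter, Saturn, Uranus, Neptune, Mercury, Venus → Earth (runs through the planets Mercury→Neptune).
So the next row is 90  north  Earth.

90  north  Earth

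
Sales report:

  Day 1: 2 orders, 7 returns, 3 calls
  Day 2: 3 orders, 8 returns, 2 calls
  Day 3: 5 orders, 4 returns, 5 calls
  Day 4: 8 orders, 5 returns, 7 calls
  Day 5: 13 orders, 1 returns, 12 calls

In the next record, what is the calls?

19

Calls: each term is the sum of the two before it, so 3, 2, 5, 7, 12 → 19.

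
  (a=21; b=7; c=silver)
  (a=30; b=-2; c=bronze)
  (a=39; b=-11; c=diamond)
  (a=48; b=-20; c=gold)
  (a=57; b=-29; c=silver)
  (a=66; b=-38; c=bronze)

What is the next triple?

A: 21, 30, 39, 48, 57, 66 → 75 (+9 each step).
B: 7, -2, -11, -20, -29, -38 → -47 (together with the a always sums to 28).
C: repeats silver → bronze → diamond → gold, so silver, bronze, diamond, gold, silver, bronze → diamond.
So the next triple is (a=75; b=-47; c=diamond).

(a=75; b=-47; c=diamond)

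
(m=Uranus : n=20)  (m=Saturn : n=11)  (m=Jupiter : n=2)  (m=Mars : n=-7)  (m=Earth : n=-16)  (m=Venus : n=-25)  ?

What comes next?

(m=Mercury : n=-34)

M: runs backward through the planets Mercury→Neptune, so Uranus, Saturn, Jupiter, Mars, Earth, Venus → Mercury.
N — −9 each step: 20, 11, 2, -7, -16, -25 → -34.
So the next tuple is (m=Mercury : n=-34).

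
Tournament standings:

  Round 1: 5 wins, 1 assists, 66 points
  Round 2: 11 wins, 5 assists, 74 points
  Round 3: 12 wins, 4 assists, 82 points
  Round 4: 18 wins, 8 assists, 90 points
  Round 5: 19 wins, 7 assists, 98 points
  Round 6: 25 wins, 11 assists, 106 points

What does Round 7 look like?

Wins: alternating steps +6, +1, +6, +1, …; 5, 11, 12, 18, 19, 25 → 26.
Assists goes 1, 5, 4, 8, 7, 11 → 10 (alternating steps +4, −1, +4, −1, …).
Points: +8 each step, so 66, 74, 82, 90, 98, 106 → 114.
Putting it together: 26 wins, 10 assists, 114 points.

26 wins, 10 assists, 114 points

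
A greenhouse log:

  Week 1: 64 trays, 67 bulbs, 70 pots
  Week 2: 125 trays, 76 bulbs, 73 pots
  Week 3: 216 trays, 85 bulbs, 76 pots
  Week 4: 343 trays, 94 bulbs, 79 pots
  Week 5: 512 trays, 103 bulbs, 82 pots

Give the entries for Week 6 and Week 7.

729 trays, 112 bulbs, 85 pots; 1000 trays, 121 bulbs, 88 pots

Trays: perfect cubes: 4³, 5³, 6³, …; 64, 125, 216, 343, 512 → 729 → 1000.
Bulbs: +9 each step, so 67, 76, 85, 94, 103 → 112 → 121.
For the pots, +3 each step: 70, 73, 76, 79, 82 → 85 → 88.
Putting the parts together: 729 trays, 112 bulbs, 85 pots and then 1000 trays, 121 bulbs, 88 pots.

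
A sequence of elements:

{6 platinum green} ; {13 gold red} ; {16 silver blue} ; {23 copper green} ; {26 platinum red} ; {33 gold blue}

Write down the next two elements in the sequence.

First coordinate: 6, 13, 16, 23, 26, 33 → 36 → 43 (alternating steps +7, +3, +7, +3, …).
Metal: repeats platinum → gold → silver → copper; platinum, gold, silver, copper, platinum, gold → silver → copper.
For the colour, repeats green → red → blue: green, red, blue, green, red, blue → green → red.
So the next two elements are {36 silver green} and {43 copper red}.

{36 silver green}, {43 copper red}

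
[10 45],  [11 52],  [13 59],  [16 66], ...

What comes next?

[20 73]

For the first component, differences are 1, 2, 3, … (increasing by 1 each time): 10, 11, 13, 16 → 20.
For the second component, +7 each step: 45, 52, 59, 66 → 73.
Combining the parts gives [20 73].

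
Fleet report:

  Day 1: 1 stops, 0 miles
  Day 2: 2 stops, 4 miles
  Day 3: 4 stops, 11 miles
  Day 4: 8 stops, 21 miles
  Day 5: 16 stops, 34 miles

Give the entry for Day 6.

32 stops, 50 miles

Stops: ×2 each step, so 1, 2, 4, 8, 16 → 32.
Miles: 0, 4, 11, 21, 34 → 50 (differences are 4, 7, 10, … (increasing by 3 each time)).
Putting it together: 32 stops, 50 miles.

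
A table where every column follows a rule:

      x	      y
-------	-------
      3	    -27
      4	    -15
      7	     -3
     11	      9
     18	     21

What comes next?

Column x: 3, 4, 7, 11, 18 → 29 (each term is the sum of the two before it).
Column y goes -27, -15, -3, 9, 21 → 33 (+12 each step).
Combining the parts gives 29  33.

29  33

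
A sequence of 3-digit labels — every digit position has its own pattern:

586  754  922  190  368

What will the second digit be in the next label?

3

For the second digit, −3 each step, mod 10: 8, 5, 2, 9, 6 → 3.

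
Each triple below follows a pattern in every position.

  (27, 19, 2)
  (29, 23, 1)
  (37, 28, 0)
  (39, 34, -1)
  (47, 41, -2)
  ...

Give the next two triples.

(49, 49, -3), (57, 58, -4)

First part: alternating steps +2, +8, +2, +8, …; 27, 29, 37, 39, 47 → 49 → 57.
Second part — differences are 4, 5, 6, … (increasing by 1 each time): 19, 23, 28, 34, 41 → 49 → 58.
Third part: −1 each step, so 2, 1, 0, -1, -2 → -3 → -4.
So the next two triples are (49, 49, -3) and (57, 58, -4).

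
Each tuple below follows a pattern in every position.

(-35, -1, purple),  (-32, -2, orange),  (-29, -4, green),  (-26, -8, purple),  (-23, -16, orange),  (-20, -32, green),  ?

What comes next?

(-17, -64, purple)

For the first component, +3 each step: -35, -32, -29, -26, -23, -20 → -17.
Second component: -1, -2, -4, -8, -16, -32 → -64 (×2 each step).
Colour: purple, orange, green, purple, orange, green → purple (repeats purple → orange → green).
Putting it together: (-17, -64, purple).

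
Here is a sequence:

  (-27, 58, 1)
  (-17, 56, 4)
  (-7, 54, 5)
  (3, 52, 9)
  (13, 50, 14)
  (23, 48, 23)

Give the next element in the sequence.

First entry — +10 each step: -27, -17, -7, 3, 13, 23 → 33.
Second entry: −2 each step; 58, 56, 54, 52, 50, 48 → 46.
Third entry — each term is the sum of the two before it: 1, 4, 5, 9, 14, 23 → 37.
Combining the parts gives (33, 46, 37).

(33, 46, 37)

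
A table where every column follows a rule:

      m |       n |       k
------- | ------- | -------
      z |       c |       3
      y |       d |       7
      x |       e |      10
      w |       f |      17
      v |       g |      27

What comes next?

Column m — letters move back 1 place in the alphabet: z, y, x, w, v → u.
Column n: letters move forward 1 place in the alphabet, so c, d, e, f, g → h.
For the column k, each term is the sum of the two before it: 3, 7, 10, 17, 27 → 44.
Putting it together: u  h  44.

u  h  44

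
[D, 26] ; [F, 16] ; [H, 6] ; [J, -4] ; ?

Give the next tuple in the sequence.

[L, -14]

For the letter, letters move forward 2 places in the alphabet: D, F, H, J → L.
Second value — −10 each step: 26, 16, 6, -4 → -14.
So the next tuple is [L, -14].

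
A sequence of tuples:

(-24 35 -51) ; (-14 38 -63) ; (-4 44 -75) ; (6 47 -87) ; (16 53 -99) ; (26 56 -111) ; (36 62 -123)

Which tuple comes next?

(46 65 -135)

First entry: +10 each step, so -24, -14, -4, 6, 16, 26, 36 → 46.
Second entry goes 35, 38, 44, 47, 53, 56, 62 → 65 (alternating steps +3, +6, +3, +6, …).
For the third entry, −12 each step: -51, -63, -75, -87, -99, -111, -123 → -135.
Putting it together: (46 65 -135).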